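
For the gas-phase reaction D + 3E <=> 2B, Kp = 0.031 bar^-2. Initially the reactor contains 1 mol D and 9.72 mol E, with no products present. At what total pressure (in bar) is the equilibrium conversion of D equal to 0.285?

Let X = conversion of D (basis 1 mol D); extent of reaction ξ = X.
At extent ξ: n_D = 1 − X; n_E = 9.72 − 3X; n_B = 2X.
n_T = Σnᵢ = 10.7 − 2X.
Kp = p_B^2 / (p_D p_E^3) with p_i = (n_i/n_T)·P.
At X = 0.285: the mole-fraction product g(X) = Π y_i^ν_i = 0.0672. Since Kp = g(X)·P^{-2}, P = (g/Kp)^(1/2) = (0.0672/0.031)^(1/2) = 1.47 bar.

P = 1.47 bar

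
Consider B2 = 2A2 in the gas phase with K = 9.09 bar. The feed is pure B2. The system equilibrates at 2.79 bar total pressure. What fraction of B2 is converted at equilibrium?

Let X = conversion of B2 (basis 1 mol B2); extent of reaction ξ = X.
Moles: n_B2 = 1 − X; n_A2 = 2X.
n_T = Σnᵢ = 1 + X.
Mole fractions y_i = n_i/n_T; K = p_A2^2 / (p_B2) with p_i = y_i·P.
Substituting and setting equal to 9.09 bar gives a polynomial in X; the root in (0,1) is X = 0.670.

X = 0.670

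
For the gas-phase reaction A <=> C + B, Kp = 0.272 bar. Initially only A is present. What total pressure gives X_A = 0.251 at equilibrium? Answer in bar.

Take 1 mol A as basis and let X be its fractional conversion, so ξ = X.
Moles: n_A = 1 − X; n_C = X; n_B = X.
Summing: n_T = 1 + X.
Kp = p_C p_B / (p_A) with p_i = (n_i/n_T)·P.
At X = 0.251: the mole-fraction product g(X) = Π y_i^ν_i = 0.06724. Since Kp = g(X)·P^{1}, P = (Kp/g)^(1/1) = (0.272/0.06724)^(1/1) = 4.05 bar.

P = 4.05 bar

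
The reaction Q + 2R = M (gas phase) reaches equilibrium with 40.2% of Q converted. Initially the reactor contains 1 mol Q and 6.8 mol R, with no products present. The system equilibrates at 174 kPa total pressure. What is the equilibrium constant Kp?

Let X = conversion of Q (basis 1 mol Q); extent of reaction ξ = X.
Species balance: n_Q = 1 − X; n_R = 6.8 − 2X; n_M = X.
n_T = Σnᵢ = 7.8 − 2X.
At X = 0.402: n_Q = 0.598, n_R = 6, n_M = 0.402, n_T = 7.
p_i = (n_i/n_T)·P. Kp = p_M / (p_Q p_R^2) = 3.02e-05 kPa^-2.

Kp = 3.02e-05 kPa^-2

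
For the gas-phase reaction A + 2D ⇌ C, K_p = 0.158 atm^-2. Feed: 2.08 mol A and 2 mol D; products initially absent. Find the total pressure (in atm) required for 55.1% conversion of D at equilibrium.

P = 5.01 atm

Let X = conversion of D (basis 2 mol D); extent of reaction ξ = X.
Species balance: n_A = 2.08 − X; n_D = 2 − 2X; n_C = X.
Summing: n_T = 4.08 − 2X.
K_p = p_C / (p_A p_D^2) with p_i = (n_i/n_T)·P.
At X = 0.551: the mole-fraction product g(X) = Π y_i^ν_i = 3.963. Since K_p = g(X)·P^{-2}, P = (g/K_p)^(1/2) = (3.963/0.158)^(1/2) = 5.01 atm.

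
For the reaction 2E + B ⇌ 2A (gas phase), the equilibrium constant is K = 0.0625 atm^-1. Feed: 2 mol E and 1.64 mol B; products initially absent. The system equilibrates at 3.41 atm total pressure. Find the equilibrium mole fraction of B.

y_B = 0.414

Basis: 2 mol E initially; let X = conversion of E. Extent ξ = X.
Species balance: n_E = 2 − 2X; n_B = 1.64 − X; n_A = 2X.
Summing: n_T = 3.64 − X.
With p_i = (n_i/n_T)P, K = p_A^2 / (p_E^2 p_B).
This yields a degree-3 equation in X; solving on (0,1), X = 0.229.
Then n_B = 1.41, n_T = 3.41, so y_B = 0.414.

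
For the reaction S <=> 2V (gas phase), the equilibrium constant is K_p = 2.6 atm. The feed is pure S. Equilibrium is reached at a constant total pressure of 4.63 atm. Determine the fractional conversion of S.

X = 0.351

Let X = conversion of S (basis 1 mol S); extent of reaction ξ = X.
Moles: n_S = 1 − X; n_V = 2X.
Summing: n_T = 1 + X.
y_i = n_i/n_T, p_i = y_i·P. K_p = p_V^2 / (p_S).
Setting this equal to 2.6 atm and taking the physical root (0 < X < 1) gives X = 0.351.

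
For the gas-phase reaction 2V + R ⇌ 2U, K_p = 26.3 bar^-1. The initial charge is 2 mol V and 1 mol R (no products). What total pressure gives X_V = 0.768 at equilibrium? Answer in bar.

Take 2 mol V as basis and let X be its fractional conversion, so ξ = X.
Mole table: n_V = 2 − 2X; n_R = 1 − X; n_U = 2X.
Summing: n_T = 3 − X.
K_p = p_U^2 / (p_V^2 p_R) with p_i = (n_i/n_T)·P.
At X = 0.768: the mole-fraction product g(X) = Π y_i^ν_i = 105.4. Since K_p = g(X)·P^{-1}, P = (g/K_p)^(1/1) = (105.4/26.3)^(1/1) = 4.01 bar.

P = 4.01 bar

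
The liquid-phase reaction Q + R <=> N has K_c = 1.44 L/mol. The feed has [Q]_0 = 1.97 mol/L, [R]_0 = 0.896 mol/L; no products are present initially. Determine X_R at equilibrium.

X = 0.664

Let X = conversion of R; extent ξ = 0.896·X mol/L.
Concentrations: [Q] = 1.97 − 0.896X; [R] = 0.896 − 0.896X; [N] = 0.896X.
K_c = [N] / ([Q] [R]).
Setting equal to 1.44 and solving for X on (0,1) gives X = 0.664.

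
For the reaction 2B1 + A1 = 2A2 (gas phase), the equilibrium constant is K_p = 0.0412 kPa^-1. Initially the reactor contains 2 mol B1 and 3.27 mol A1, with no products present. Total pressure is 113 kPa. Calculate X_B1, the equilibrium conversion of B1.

X = 0.620

Let X = conversion of B1 (basis 2 mol B1); extent of reaction ξ = X.
Moles: n_B1 = 2 − 2X; n_A1 = 3.27 − X; n_A2 = 2X.
Summing: n_T = 5.27 − X.
y_i = n_i/n_T, p_i = y_i·P. K_p = p_A2^2 / (p_B1^2 p_A1).
Substituting and setting equal to 0.0412 kPa^-1 gives a polynomial in X; the root in (0,1) is X = 0.620.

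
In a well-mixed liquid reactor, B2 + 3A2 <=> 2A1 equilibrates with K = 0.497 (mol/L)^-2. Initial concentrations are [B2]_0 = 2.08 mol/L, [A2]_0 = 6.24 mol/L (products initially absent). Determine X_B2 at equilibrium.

X = 0.602

Let X = conversion of B2; extent ξ = 2.08·X mol/L.
Concentrations: [B2] = 2.08 − 2.08X; [A2] = 6.24 − 6.24X; [A1] = 4.16X.
K = [A1]^2 / ([B2] [A2]^3).
Setting equal to 0.497 and solving for X on (0,1) gives X = 0.602.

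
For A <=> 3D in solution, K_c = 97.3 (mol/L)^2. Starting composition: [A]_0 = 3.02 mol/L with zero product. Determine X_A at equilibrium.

Let X = conversion of A; extent ξ = 3.02·X mol/L.
Concentrations: [A] = 3.02 − 3.02X; [D] = 9.06X.
K_c = [D]^3 / ([A]).
Solving K_c = 97.3 for X ∈ (0,1): X = 0.559.

X = 0.559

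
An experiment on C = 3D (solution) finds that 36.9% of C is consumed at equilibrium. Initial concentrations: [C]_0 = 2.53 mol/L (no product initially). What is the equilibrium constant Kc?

Kc = 13.8 (mol/L)^2

Let X = conversion of C.
Concentrations: [C] = 2.53 − 2.53X; [D] = 7.59X.
At X = 0.369: [C] = 1.6, [D] = 2.8.
Kc = [D]^3 / ([C]) = 13.8 (mol/L)^2.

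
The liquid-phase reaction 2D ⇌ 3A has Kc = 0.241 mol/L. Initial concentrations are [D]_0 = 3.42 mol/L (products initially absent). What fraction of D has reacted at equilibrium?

Let X = conversion of D; extent ξ = 3.42X/2 mol/L.
Concentrations: [D] = 3.42 − 3.42X; [A] = 5.13X.
Kc = [A]^3 / ([D]^2).
Equating to 0.241 mol/L: the physical root is X = 0.231.

X = 0.231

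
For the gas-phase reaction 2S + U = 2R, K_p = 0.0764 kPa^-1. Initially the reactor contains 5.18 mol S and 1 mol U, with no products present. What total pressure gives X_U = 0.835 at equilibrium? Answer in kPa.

P = 96 kPa

Take 1 mol U as basis and let X be its fractional conversion, so ξ = X.
Moles: n_S = 5.18 − 2X; n_U = 1 − X; n_R = 2X.
n_T = Σnᵢ = 6.18 − X.
K_p = p_R^2 / (p_S^2 p_U) with p_i = (n_i/n_T)·P.
At X = 0.835: the mole-fraction product g(X) = Π y_i^ν_i = 7.333. Since K_p = g(X)·P^{-1}, P = (g/K_p)^(1/1) = (7.333/0.0764)^(1/1) = 96 kPa.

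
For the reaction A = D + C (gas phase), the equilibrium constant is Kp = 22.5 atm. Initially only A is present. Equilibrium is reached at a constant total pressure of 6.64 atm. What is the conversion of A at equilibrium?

X = 0.879

Let X = conversion of A (basis 1 mol A); extent of reaction ξ = X.
Species balance: n_A = 1 − X; n_D = X; n_C = X.
Total moles n_T = 1 + X.
y_i = n_i/n_T, p_i = y_i·P. Kp = p_D p_C / (p_A).
Setting this equal to 22.5 atm and taking the physical root (0 < X < 1) gives X = 0.879.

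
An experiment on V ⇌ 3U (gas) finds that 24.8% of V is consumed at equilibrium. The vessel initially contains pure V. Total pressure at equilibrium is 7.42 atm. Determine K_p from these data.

Let X = conversion of V (basis 1 mol V); extent of reaction ξ = X.
Mole table: n_V = 1 − X; n_U = 3X.
Total moles n_T = 1 + 2X.
At X = 0.248: n_V = 0.752, n_U = 0.744, n_T = 1.5.
p_i = (n_i/n_T)·P. K_p = p_U^3 / (p_V) = 13.5 atm^2.

K_p = 13.5 atm^2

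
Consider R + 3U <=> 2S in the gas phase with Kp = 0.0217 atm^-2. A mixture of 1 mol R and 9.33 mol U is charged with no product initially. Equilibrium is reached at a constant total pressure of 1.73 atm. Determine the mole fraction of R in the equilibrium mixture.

y_R = 0.074

Take 1 mol R as basis and let X be its fractional conversion, so ξ = X.
Species balance: n_R = 1 − X; n_U = 9.33 − 3X; n_S = 2X.
n_T = Σnᵢ = 10.3 − 2X.
y_i = n_i/n_T, p_i = y_i·P. Kp = p_S^2 / (p_R p_U^3).
Equating to 0.0217 atm^-2 and solving on 0 < X < 1: X = 0.275.
Then n_R = 0.725, n_T = 9.78, so y_R = 0.074.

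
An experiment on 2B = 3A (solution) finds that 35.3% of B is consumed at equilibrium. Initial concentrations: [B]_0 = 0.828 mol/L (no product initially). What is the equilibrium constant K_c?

Let X = conversion of B.
Concentrations: [B] = 0.828 − 0.828X; [A] = 1.24X.
At X = 0.353: [B] = 0.536, [A] = 0.438.
K_c = [A]^3 / ([B]^2) = 0.294 mol/L.

K_c = 0.294 mol/L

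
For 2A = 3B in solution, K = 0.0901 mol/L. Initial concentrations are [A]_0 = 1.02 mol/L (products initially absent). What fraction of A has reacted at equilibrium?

Let X = conversion of A; extent ξ = 1.02X/2 mol/L.
Concentrations: [A] = 1.02 − 1.02X; [B] = 1.53X.
K = [B]^3 / ([A]^2).
Setting equal to 0.0901 and solving for X on (0,1) gives X = 0.246.

X = 0.246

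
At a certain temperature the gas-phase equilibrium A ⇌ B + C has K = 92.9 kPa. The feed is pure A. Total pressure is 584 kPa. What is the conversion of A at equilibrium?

X = 0.370

Take 1 mol A as basis and let X be its fractional conversion, so ξ = X.
Mole table: n_A = 1 − X; n_B = X; n_C = X.
Total moles n_T = 1 + X.
Mole fractions y_i = n_i/n_T; K = p_B p_C / (p_A) with p_i = y_i·P.
Substituting and setting equal to 92.9 kPa gives a polynomial in X; the root in (0,1) is X = 0.370.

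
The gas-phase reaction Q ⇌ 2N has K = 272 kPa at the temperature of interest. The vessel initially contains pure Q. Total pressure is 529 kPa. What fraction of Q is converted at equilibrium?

Take 1 mol Q as basis and let X be its fractional conversion, so ξ = X.
Mole table: n_Q = 1 − X; n_N = 2X.
n_T = Σnᵢ = 1 + X.
y_i = n_i/n_T, p_i = y_i·P. K = p_N^2 / (p_Q).
Equating to 272 kPa and solving on 0 < X < 1: X = 0.337.

X = 0.337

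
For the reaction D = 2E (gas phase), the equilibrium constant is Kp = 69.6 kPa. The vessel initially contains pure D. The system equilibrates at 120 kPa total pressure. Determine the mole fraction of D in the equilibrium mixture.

Basis: 1 mol D initially; let X = conversion of D. Extent ξ = X.
Species balance: n_D = 1 − X; n_E = 2X.
n_T = Σnᵢ = 1 + X.
y_i = n_i/n_T, p_i = y_i·P. Kp = p_E^2 / (p_D).
Equating to 69.6 kPa and solving on 0 < X < 1: X = 0.356.
Then n_D = 0.644, n_T = 1.36, so y_D = 0.475.

y_D = 0.475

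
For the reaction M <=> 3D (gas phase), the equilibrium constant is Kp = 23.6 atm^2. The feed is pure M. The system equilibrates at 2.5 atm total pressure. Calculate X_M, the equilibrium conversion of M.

X = 0.640

Take 1 mol M as basis and let X be its fractional conversion, so ξ = X.
Mole table: n_M = 1 − X; n_D = 3X.
n_T = Σnᵢ = 1 + 2X.
With p_i = (n_i/n_T)P, Kp = p_D^3 / (p_M).
Setting this equal to 23.6 atm^2 and taking the physical root (0 < X < 1) gives X = 0.640.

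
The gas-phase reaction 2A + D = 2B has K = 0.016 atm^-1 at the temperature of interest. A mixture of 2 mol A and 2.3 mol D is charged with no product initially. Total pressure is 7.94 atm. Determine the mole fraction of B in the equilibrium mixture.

y_B = 0.099

Let X = conversion of A (basis 2 mol A); extent of reaction ξ = X.
Moles: n_A = 2 − 2X; n_D = 2.3 − X; n_B = 2X.
Total moles n_T = 4.3 − X.
With p_i = (n_i/n_T)P, K = p_B^2 / (p_A^2 p_D).
Equating to 0.016 atm^-1 and solving on 0 < X < 1: X = 0.203.
Then n_B = 0.406, n_T = 4.1, so y_B = 0.099.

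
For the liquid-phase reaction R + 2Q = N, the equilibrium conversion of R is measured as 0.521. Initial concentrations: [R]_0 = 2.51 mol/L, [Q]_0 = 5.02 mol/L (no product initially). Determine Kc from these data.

Kc = 0.188 (mol/L)^-2

Let X = conversion of R.
Concentrations: [R] = 2.51 − 2.51X; [Q] = 5.02 − 5.02X; [N] = 2.51X.
At X = 0.521: [R] = 1.2, [Q] = 2.4, [N] = 1.31.
Kc = [N] / ([R] [Q]^2) = 0.188 (mol/L)^-2.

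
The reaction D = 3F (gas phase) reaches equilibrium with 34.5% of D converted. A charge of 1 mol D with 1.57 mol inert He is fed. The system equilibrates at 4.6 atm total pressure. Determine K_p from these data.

Take 1 mol D as basis and let X be its fractional conversion, so ξ = X.
Mole table: n_D = 1 − X; n_F = 3X; n_I = 1.57 (inert).
Summing: n_T = 2.57 + 2X.
At X = 0.345: n_D = 0.655, n_F = 1.03, n_T = 3.26.
p_i = (n_i/n_T)·P. K_p = p_F^3 / (p_D) = 3.37 atm^2.

K_p = 3.37 atm^2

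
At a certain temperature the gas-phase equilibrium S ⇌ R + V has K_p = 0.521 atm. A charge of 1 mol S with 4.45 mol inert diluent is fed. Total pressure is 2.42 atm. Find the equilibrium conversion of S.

Basis: 1 mol S initially; let X = conversion of S. Extent ξ = X.
Species balance: n_S = 1 − X; n_R = X; n_V = X; n_I = 4.45 (inert).
n_T = Σnᵢ = 5.45 + X.
With p_i = (n_i/n_T)P, K_p = p_R p_V / (p_S).
This yields a degree-2 equation in X; solving on (0,1), X = 0.665.

X = 0.665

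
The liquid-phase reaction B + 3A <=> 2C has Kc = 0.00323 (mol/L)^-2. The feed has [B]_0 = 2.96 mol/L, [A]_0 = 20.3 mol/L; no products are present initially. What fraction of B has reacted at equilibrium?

X = 0.602

Let X = conversion of B; extent ξ = 2.96·X mol/L.
Concentrations: [B] = 2.96 − 2.96X; [A] = 20.3 − 8.88X; [C] = 5.92X.
Kc = [C]^2 / ([B] [A]^3).
Setting equal to 0.00323 and solving for X on (0,1) gives X = 0.602.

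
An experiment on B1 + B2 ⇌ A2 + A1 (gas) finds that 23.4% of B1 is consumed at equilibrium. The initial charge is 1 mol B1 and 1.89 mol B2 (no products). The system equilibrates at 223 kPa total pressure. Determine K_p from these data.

K_p = 0.0432

Basis: 1 mol B1 initially; let X = conversion of B1. Extent ξ = X.
Moles: n_B1 = 1 − X; n_B2 = 1.89 − X; n_A2 = X; n_A1 = X.
Since Δν = 0, n_T = 2.89 throughout.
At X = 0.234: n_B1 = 0.766, n_B2 = 1.66, n_A2 = 0.234, n_A1 = 0.234, n_T = 2.89.
p_i = (n_i/n_T)·P. K_p = p_A2 p_A1 / (p_B1 p_B2) = 0.0432.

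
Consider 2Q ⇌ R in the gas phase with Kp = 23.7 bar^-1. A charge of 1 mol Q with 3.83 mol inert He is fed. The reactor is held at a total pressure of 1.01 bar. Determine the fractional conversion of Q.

Basis: 1 mol Q initially; let X = conversion of Q. Extent ξ = 0.5X.
Species balance: n_Q = 1 − X; n_R = 0.5X; n_I = 3.83 (inert).
Summing: n_T = 4.83 − 0.5X.
y_i = n_i/n_T, p_i = y_i·P. Kp = p_R / (p_Q^2).
This yields a degree-2 equation in X; solving on (0,1), X = 0.738.

X = 0.738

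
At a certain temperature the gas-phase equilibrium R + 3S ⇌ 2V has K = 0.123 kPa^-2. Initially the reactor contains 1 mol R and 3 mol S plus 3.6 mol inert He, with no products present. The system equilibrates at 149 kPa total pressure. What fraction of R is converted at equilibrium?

Let X = conversion of R (basis 1 mol R); extent of reaction ξ = X.
Mole table: n_R = 1 − X; n_S = 3 − 3X; n_V = 2X; n_I = 3.6 (inert).
Total moles n_T = 7.6 − 2X.
y_i = n_i/n_T, p_i = y_i·P. K = p_V^2 / (p_R p_S^3).
Substituting and setting equal to 0.123 kPa^-2 gives a polynomial in X; the root in (0,1) is X = 0.811.

X = 0.811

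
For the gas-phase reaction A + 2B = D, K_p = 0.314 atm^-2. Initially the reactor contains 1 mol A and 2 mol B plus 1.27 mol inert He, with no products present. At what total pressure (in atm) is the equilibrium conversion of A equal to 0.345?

P = 3.54 atm

Let X = conversion of A (basis 1 mol A); extent of reaction ξ = X.
Mole table: n_A = 1 − X; n_B = 2 − 2X; n_D = X; n_I = 1.27 (inert).
n_T = Σnᵢ = 4.27 − 2X.
K_p = p_D / (p_A p_B^2) with p_i = (n_i/n_T)·P.
At X = 0.345: the mole-fraction product g(X) = Π y_i^ν_i = 3.934. Since K_p = g(X)·P^{-2}, P = (g/K_p)^(1/2) = (3.934/0.314)^(1/2) = 3.54 atm.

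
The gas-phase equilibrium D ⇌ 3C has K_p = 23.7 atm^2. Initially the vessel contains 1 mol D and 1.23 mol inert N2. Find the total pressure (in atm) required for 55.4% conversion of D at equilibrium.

P = 5.07 atm

Let X = conversion of D (basis 1 mol D); extent of reaction ξ = X.
Species balance: n_D = 1 − X; n_C = 3X; n_I = 1.23 (inert).
Total moles n_T = 2.23 + 2X.
K_p = p_C^3 / (p_D) with p_i = (n_i/n_T)·P.
At X = 0.554: the mole-fraction product g(X) = Π y_i^ν_i = 0.9238. Since K_p = g(X)·P^{2}, P = (K_p/g)^(1/2) = (23.7/0.9238)^(1/2) = 5.07 atm.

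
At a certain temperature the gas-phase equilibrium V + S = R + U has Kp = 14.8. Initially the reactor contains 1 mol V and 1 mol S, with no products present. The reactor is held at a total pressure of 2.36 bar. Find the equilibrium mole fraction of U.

y_U = 0.397

Let X = conversion of V (basis 1 mol V); extent of reaction ξ = X.
Mole table: n_V = 1 − X; n_S = 1 − X; n_R = X; n_U = X.
n_T stays at 2 (no change in mole number).
y_i = n_i/n_T, p_i = y_i·P. Kp = p_R p_U / (p_V p_S).
This yields a degree-2 equation in X; solving on (0,1), X = 0.794.
Then n_U = 0.794, n_T = 2, so y_U = 0.397.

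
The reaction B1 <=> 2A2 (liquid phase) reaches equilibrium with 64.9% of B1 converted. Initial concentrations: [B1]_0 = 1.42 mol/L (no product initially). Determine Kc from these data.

Kc = 6.82 mol/L

Let X = conversion of B1.
Concentrations: [B1] = 1.42 − 1.42X; [A2] = 2.84X.
At X = 0.649: [B1] = 0.498, [A2] = 1.84.
Kc = [A2]^2 / ([B1]) = 6.82 mol/L.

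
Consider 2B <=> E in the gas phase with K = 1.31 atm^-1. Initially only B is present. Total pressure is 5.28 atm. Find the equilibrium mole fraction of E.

y_E = 0.685

Take 1 mol B as basis and let X be its fractional conversion, so ξ = 0.5X.
At extent ξ: n_B = 1 − X; n_E = 0.5X.
Total moles n_T = 1 − 0.5X.
With p_i = (n_i/n_T)P, K = p_E / (p_B^2).
This yields a degree-2 equation in X; solving on (0,1), X = 0.813.
Then n_E = 0.407, n_T = 0.593, so y_E = 0.685.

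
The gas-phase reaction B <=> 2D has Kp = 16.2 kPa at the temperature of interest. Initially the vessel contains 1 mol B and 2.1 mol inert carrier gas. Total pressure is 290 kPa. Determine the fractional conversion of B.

Take 1 mol B as basis and let X be its fractional conversion, so ξ = X.
Moles: n_B = 1 − X; n_D = 2X; n_I = 2.1 (inert).
Summing: n_T = 3.1 + X.
With p_i = (n_i/n_T)P, Kp = p_D^2 / (p_B).
Setting this equal to 16.2 kPa and taking the physical root (0 < X < 1) gives X = 0.193.

X = 0.193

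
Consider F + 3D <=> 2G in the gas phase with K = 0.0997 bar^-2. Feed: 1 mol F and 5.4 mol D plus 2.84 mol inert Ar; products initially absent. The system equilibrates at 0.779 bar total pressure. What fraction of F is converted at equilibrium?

X = 0.141

Take 1 mol F as basis and let X be its fractional conversion, so ξ = X.
Mole table: n_F = 1 − X; n_D = 5.4 − 3X; n_G = 2X; n_I = 2.84 (inert).
n_T = Σnᵢ = 9.24 − 2X.
With p_i = (n_i/n_T)P, K = p_G^2 / (p_F p_D^3).
Setting this equal to 0.0997 bar^-2 and taking the physical root (0 < X < 1) gives X = 0.141.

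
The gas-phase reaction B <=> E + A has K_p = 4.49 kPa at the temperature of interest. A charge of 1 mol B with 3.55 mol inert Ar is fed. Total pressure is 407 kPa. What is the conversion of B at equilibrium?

X = 0.204

Take 1 mol B as basis and let X be its fractional conversion, so ξ = X.
Species balance: n_B = 1 − X; n_E = X; n_A = X; n_I = 3.55 (inert).
Total moles n_T = 4.55 + X.
With p_i = (n_i/n_T)P, K_p = p_E p_A / (p_B).
Substituting and setting equal to 4.49 kPa gives a polynomial in X; the root in (0,1) is X = 0.204.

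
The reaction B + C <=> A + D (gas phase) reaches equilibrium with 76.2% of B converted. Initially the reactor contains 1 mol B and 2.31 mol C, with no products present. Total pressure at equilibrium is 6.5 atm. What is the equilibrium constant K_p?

Take 1 mol B as basis and let X be its fractional conversion, so ξ = X.
Mole table: n_B = 1 − X; n_C = 2.31 − X; n_A = X; n_D = X.
Total moles n_T = 3.31 (Δν = 0, constant).
At X = 0.762: n_B = 0.238, n_C = 1.55, n_A = 0.762, n_D = 0.762, n_T = 3.31.
p_i = (n_i/n_T)·P. K_p = p_A p_D / (p_B p_C) = 1.58.

K_p = 1.58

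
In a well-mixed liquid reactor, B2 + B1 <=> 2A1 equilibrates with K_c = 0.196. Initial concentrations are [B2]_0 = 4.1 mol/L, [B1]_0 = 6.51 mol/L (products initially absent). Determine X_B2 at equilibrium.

X = 0.227

Let X = conversion of B2; extent ξ = 4.1·X mol/L.
Concentrations: [B2] = 4.1 − 4.1X; [B1] = 6.51 − 4.1X; [A1] = 8.2X.
K_c = [A1]^2 / ([B2] [B1]).
Solving K_c = 0.196 for X ∈ (0,1): X = 0.227.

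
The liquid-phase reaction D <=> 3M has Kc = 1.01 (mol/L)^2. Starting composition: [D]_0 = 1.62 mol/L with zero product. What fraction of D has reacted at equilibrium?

X = 0.223

Let X = conversion of D; extent ξ = 1.62·X mol/L.
Concentrations: [D] = 1.62 − 1.62X; [M] = 4.86X.
Kc = [M]^3 / ([D]).
Setting equal to 1.01 and solving for X on (0,1) gives X = 0.223.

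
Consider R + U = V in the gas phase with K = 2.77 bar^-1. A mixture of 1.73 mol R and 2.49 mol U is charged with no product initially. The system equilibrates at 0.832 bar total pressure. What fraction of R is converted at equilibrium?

Take 1.73 mol R as basis and let X be its fractional conversion, so ξ = 1.73X.
Mole table: n_R = 1.73 − 1.73X; n_U = 2.49 − 1.73X; n_V = 1.73X.
n_T = Σnᵢ = 4.22 − 1.73X.
With p_i = (n_i/n_T)P, K = p_V / (p_R p_U).
Setting this equal to 2.77 bar^-1 and taking the physical root (0 < X < 1) gives X = 0.524.

X = 0.524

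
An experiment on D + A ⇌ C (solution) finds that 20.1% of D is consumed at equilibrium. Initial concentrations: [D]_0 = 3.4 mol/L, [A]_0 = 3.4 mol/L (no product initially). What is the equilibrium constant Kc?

Let X = conversion of D.
Concentrations: [D] = 3.4 − 3.4X; [A] = 3.4 − 3.4X; [C] = 3.4X.
At X = 0.201: [D] = 2.72, [A] = 2.72, [C] = 0.683.
Kc = [C] / ([D] [A]) = 0.0926 L/mol.

Kc = 0.0926 L/mol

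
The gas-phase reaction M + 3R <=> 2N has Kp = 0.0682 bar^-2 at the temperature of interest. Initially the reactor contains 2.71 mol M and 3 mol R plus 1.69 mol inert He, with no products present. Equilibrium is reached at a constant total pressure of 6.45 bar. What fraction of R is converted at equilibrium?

Take 3 mol R as basis and let X be its fractional conversion, so ξ = X.
Moles: n_M = 2.71 − X; n_R = 3 − 3X; n_N = 2X; n_I = 1.69 (inert).
Summing: n_T = 7.4 − 2X.
y_i = n_i/n_T, p_i = y_i·P. Kp = p_N^2 / (p_M p_R^3).
Equating to 0.0682 bar^-2 and solving on 0 < X < 1: X = 0.432.

X = 0.432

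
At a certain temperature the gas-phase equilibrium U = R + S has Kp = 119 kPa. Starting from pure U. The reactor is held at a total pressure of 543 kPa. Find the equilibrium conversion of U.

Basis: 1 mol U initially; let X = conversion of U. Extent ξ = X.
Moles: n_U = 1 − X; n_R = X; n_S = X.
Total moles n_T = 1 + X.
With p_i = (n_i/n_T)P, Kp = p_R p_S / (p_U).
This yields a degree-2 equation in X; solving on (0,1), X = 0.424.

X = 0.424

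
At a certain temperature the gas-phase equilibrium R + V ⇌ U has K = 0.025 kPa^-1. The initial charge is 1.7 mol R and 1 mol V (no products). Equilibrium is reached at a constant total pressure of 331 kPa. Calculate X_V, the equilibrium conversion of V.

Basis: 1 mol V initially; let X = conversion of V. Extent ξ = X.
Mole table: n_R = 1.7 − X; n_V = 1 − X; n_U = X.
n_T = Σnᵢ = 2.7 − X.
y_i = n_i/n_T, p_i = y_i·P. K = p_U / (p_R p_V).
Equating to 0.025 kPa^-1 and solving on 0 < X < 1: X = 0.797.

X = 0.797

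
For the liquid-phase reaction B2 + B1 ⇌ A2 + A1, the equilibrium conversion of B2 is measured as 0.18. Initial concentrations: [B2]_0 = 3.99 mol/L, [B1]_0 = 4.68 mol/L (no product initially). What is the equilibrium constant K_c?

Let X = conversion of B2.
Concentrations: [B2] = 3.99 − 3.99X; [B1] = 4.68 − 3.99X; [A2] = 3.99X; [A1] = 3.99X.
At X = 0.18: [B2] = 3.27, [B1] = 3.96, [A2] = 0.718, [A1] = 0.718.
K_c = [A2] [A1] / ([B2] [B1]) = 0.0398.

K_c = 0.0398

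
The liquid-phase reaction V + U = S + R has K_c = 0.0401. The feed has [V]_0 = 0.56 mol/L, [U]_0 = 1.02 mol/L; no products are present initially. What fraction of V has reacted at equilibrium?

X = 0.223

Let X = conversion of V; extent ξ = 0.56·X mol/L.
Concentrations: [V] = 0.56 − 0.56X; [U] = 1.02 − 0.56X; [S] = 0.56X; [R] = 0.56X.
K_c = [S] [R] / ([V] [U]).
This equals 0.0401 at X = 0.223 (the root in 0 < X < 1).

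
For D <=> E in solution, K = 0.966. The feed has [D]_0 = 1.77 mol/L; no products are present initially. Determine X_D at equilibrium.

Let X = conversion of D; extent ξ = 1.77·X mol/L.
Concentrations: [D] = 1.77 − 1.77X; [E] = 1.77X.
K = [E] / ([D]).
Setting equal to 0.966 and solving for X on (0,1) gives X = 0.491.

X = 0.491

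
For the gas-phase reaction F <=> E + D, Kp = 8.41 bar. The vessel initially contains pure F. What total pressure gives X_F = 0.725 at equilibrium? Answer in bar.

Let X = conversion of F (basis 1 mol F); extent of reaction ξ = X.
At extent ξ: n_F = 1 − X; n_E = X; n_D = X.
Summing: n_T = 1 + X.
Kp = p_E p_D / (p_F) with p_i = (n_i/n_T)·P.
At X = 0.725: the mole-fraction product g(X) = Π y_i^ν_i = 1.108. Since Kp = g(X)·P^{1}, P = (Kp/g)^(1/1) = (8.41/1.108)^(1/1) = 7.59 bar.

P = 7.59 bar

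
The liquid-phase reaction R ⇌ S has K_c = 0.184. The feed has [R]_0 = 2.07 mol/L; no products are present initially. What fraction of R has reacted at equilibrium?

Let X = conversion of R; extent ξ = 2.07·X mol/L.
Concentrations: [R] = 2.07 − 2.07X; [S] = 2.07X.
K_c = [S] / ([R]).
Setting equal to 0.184 and solving for X on (0,1) gives X = 0.155.

X = 0.155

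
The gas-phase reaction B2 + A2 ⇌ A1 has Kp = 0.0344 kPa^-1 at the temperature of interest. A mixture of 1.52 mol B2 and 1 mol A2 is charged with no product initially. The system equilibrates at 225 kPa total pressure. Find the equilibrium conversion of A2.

X = 0.769

Let X = conversion of A2 (basis 1 mol A2); extent of reaction ξ = X.
Species balance: n_B2 = 1.52 − X; n_A2 = 1 − X; n_A1 = X.
Summing: n_T = 2.52 − X.
y_i = n_i/n_T, p_i = y_i·P. Kp = p_A1 / (p_B2 p_A2).
Equating to 0.0344 kPa^-1 and solving on 0 < X < 1: X = 0.769.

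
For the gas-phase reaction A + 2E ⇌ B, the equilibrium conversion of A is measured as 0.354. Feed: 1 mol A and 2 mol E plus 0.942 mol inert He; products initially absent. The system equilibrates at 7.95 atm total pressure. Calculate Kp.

Kp = 0.0543 atm^-2

Let X = conversion of A (basis 1 mol A); extent of reaction ξ = X.
At extent ξ: n_A = 1 − X; n_E = 2 − 2X; n_B = X; n_I = 0.942 (inert).
Summing: n_T = 3.94 − 2X.
At X = 0.354: n_A = 0.646, n_E = 1.29, n_B = 0.354, n_T = 3.23.
p_i = (n_i/n_T)·P. Kp = p_B / (p_A p_E^2) = 0.0543 atm^-2.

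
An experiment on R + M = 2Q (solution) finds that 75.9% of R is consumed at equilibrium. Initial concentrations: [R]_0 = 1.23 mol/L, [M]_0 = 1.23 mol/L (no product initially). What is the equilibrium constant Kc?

Kc = 39.7

Let X = conversion of R.
Concentrations: [R] = 1.23 − 1.23X; [M] = 1.23 − 1.23X; [Q] = 2.46X.
At X = 0.759: [R] = 0.296, [M] = 0.296, [Q] = 1.87.
Kc = [Q]^2 / ([R] [M]) = 39.7.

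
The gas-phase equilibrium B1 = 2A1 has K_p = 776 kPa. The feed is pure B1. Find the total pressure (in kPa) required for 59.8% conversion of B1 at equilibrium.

Basis: 1 mol B1 initially; let X = conversion of B1. Extent ξ = X.
Mole table: n_B1 = 1 − X; n_A1 = 2X.
Total moles n_T = 1 + X.
K_p = p_A1^2 / (p_B1) with p_i = (n_i/n_T)·P.
At X = 0.598: the mole-fraction product g(X) = Π y_i^ν_i = 2.227. Since K_p = g(X)·P^{1}, P = (K_p/g)^(1/1) = (776/2.227)^(1/1) = 348 kPa.

P = 348 kPa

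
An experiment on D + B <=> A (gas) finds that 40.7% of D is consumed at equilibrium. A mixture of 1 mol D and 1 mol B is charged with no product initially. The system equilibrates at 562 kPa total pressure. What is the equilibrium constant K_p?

Let X = conversion of D (basis 1 mol D); extent of reaction ξ = X.
At extent ξ: n_D = 1 − X; n_B = 1 − X; n_A = X.
Total moles n_T = 2 − X.
At X = 0.407: n_D = 0.593, n_B = 0.593, n_A = 0.407, n_T = 1.59.
p_i = (n_i/n_T)·P. K_p = p_A / (p_D p_B) = 0.00328 kPa^-1.

K_p = 0.00328 kPa^-1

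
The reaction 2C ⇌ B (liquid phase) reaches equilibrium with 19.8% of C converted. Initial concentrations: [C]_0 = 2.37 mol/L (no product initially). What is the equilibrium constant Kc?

Kc = 0.0649 L/mol

Let X = conversion of C.
Concentrations: [C] = 2.37 − 2.37X; [B] = 1.19X.
At X = 0.198: [C] = 1.9, [B] = 0.235.
Kc = [B] / ([C]^2) = 0.0649 L/mol.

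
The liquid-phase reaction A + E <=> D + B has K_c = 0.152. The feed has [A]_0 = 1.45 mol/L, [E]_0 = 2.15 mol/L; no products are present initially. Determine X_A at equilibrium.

Let X = conversion of A; extent ξ = 1.45·X mol/L.
Concentrations: [A] = 1.45 − 1.45X; [E] = 2.15 − 1.45X; [D] = 1.45X; [B] = 1.45X.
K_c = [D] [B] / ([A] [E]).
Setting equal to 0.152 and solving for X on (0,1) gives X = 0.339.

X = 0.339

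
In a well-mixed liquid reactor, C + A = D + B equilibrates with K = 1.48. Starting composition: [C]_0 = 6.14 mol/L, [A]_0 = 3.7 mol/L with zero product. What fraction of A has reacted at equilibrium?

Let X = conversion of A; extent ξ = 3.7·X mol/L.
Concentrations: [C] = 6.14 − 3.7X; [A] = 3.7 − 3.7X; [D] = 3.7X; [B] = 3.7X.
K = [D] [B] / ([C] [A]).
This equals 1.48 at X = 0.680 (the root in 0 < X < 1).

X = 0.680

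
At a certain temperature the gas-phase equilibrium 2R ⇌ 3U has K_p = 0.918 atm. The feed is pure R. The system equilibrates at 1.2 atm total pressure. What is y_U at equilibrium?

Let X = conversion of R (basis 1 mol R); extent of reaction ξ = 0.5X.
Moles: n_R = 1 − X; n_U = 1.5X.
n_T = Σnᵢ = 1 + 0.5X.
With p_i = (n_i/n_T)P, K_p = p_U^3 / (p_R^2).
Equating to 0.918 atm and solving on 0 < X < 1: X = 0.442.
Then n_U = 0.663, n_T = 1.22, so y_U = 0.543.

y_U = 0.543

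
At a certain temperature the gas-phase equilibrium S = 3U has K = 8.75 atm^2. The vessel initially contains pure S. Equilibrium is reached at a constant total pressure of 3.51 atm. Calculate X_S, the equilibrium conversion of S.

X = 0.369

Basis: 1 mol S initially; let X = conversion of S. Extent ξ = X.
Mole table: n_S = 1 − X; n_U = 3X.
n_T = Σnᵢ = 1 + 2X.
With p_i = (n_i/n_T)P, K = p_U^3 / (p_S).
Equating to 8.75 atm^2 and solving on 0 < X < 1: X = 0.369.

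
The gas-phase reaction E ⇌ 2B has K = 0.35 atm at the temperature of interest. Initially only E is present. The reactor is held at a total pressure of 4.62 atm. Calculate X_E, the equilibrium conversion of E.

X = 0.136

Take 1 mol E as basis and let X be its fractional conversion, so ξ = X.
Moles: n_E = 1 − X; n_B = 2X.
Total moles n_T = 1 + X.
With p_i = (n_i/n_T)P, K = p_B^2 / (p_E).
Substituting and setting equal to 0.35 atm gives a polynomial in X; the root in (0,1) is X = 0.136.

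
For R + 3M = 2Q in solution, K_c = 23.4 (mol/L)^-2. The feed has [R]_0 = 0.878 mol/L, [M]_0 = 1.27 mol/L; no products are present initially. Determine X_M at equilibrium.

X = 0.753

Let X = conversion of M; extent ξ = 1.27X/3 mol/L.
Concentrations: [R] = 0.878 − 0.423X; [M] = 1.27 − 1.27X; [Q] = 0.847X.
K_c = [Q]^2 / ([R] [M]^3).
Equating to 23.4 (mol/L)^-2: the physical root is X = 0.753.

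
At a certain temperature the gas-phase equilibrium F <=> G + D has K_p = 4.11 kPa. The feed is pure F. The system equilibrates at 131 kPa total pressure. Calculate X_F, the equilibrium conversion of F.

Basis: 1 mol F initially; let X = conversion of F. Extent ξ = X.
Mole table: n_F = 1 − X; n_G = X; n_D = X.
Summing: n_T = 1 + X.
Mole fractions y_i = n_i/n_T; K_p = p_G p_D / (p_F) with p_i = y_i·P.
Setting this equal to 4.11 kPa and taking the physical root (0 < X < 1) gives X = 0.174.

X = 0.174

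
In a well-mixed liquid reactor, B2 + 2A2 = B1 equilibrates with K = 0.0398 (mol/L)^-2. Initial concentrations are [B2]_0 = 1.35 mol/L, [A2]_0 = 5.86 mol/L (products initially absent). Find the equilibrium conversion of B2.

X = 0.459

Let X = conversion of B2; extent ξ = 1.35·X mol/L.
Concentrations: [B2] = 1.35 − 1.35X; [A2] = 5.86 − 2.7X; [B1] = 1.35X.
K = [B1] / ([B2] [A2]^2).
Setting equal to 0.0398 and solving for X on (0,1) gives X = 0.459.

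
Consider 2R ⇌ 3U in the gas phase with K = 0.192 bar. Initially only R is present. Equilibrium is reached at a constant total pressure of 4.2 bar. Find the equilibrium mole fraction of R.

Basis: 1 mol R initially; let X = conversion of R. Extent ξ = 0.5X.
Species balance: n_R = 1 − X; n_U = 1.5X.
n_T = Σnᵢ = 1 + 0.5X.
y_i = n_i/n_T, p_i = y_i·P. K = p_U^3 / (p_R^2).
Substituting and setting equal to 0.192 bar gives a polynomial in X; the root in (0,1) is X = 0.211.
Then n_R = 0.789, n_T = 1.11, so y_R = 0.714.

y_R = 0.714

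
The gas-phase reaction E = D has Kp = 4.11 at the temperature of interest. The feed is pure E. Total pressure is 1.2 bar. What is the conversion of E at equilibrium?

X = 0.804

Take 1 mol E as basis and let X be its fractional conversion, so ξ = X.
Species balance: n_E = 1 − X; n_D = X.
Since Δν = 0, n_T = 1 throughout.
y_i = n_i/n_T, p_i = y_i·P. Kp = p_D / (p_E).
Equating to 4.11 and solving on 0 < X < 1: X = 0.804.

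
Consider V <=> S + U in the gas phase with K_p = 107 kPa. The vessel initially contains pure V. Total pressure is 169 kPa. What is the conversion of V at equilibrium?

Basis: 1 mol V initially; let X = conversion of V. Extent ξ = X.
At extent ξ: n_V = 1 − X; n_S = X; n_U = X.
n_T = Σnᵢ = 1 + X.
y_i = n_i/n_T, p_i = y_i·P. K_p = p_S p_U / (p_V).
This yields a degree-2 equation in X; solving on (0,1), X = 0.623.

X = 0.623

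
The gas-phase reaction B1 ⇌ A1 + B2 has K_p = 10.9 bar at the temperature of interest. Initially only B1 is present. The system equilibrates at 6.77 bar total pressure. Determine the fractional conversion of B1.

Take 1 mol B1 as basis and let X be its fractional conversion, so ξ = X.
At extent ξ: n_B1 = 1 − X; n_A1 = X; n_B2 = X.
n_T = Σnᵢ = 1 + X.
Mole fractions y_i = n_i/n_T; K_p = p_A1 p_B2 / (p_B1) with p_i = y_i·P.
This yields a degree-2 equation in X; solving on (0,1), X = 0.785.

X = 0.785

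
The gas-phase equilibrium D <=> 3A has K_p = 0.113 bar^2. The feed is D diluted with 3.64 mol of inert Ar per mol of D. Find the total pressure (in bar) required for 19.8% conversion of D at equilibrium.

P = 3.31 bar

Basis: 1 mol D initially; let X = conversion of D. Extent ξ = X.
Moles: n_D = 1 − X; n_A = 3X; n_I = 3.64 (inert).
Summing: n_T = 4.64 + 2X.
K_p = p_A^3 / (p_D) with p_i = (n_i/n_T)·P.
At X = 0.198: the mole-fraction product g(X) = Π y_i^ν_i = 0.0103. Since K_p = g(X)·P^{2}, P = (K_p/g)^(1/2) = (0.113/0.0103)^(1/2) = 3.31 bar.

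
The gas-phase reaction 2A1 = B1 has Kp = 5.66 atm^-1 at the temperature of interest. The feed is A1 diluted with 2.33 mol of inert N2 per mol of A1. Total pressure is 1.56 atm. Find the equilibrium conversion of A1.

X = 0.664

Let X = conversion of A1 (basis 1 mol A1); extent of reaction ξ = 0.5X.
Moles: n_A1 = 1 − X; n_B1 = 0.5X; n_I = 2.33 (inert).
n_T = Σnᵢ = 3.33 − 0.5X.
y_i = n_i/n_T, p_i = y_i·P. Kp = p_B1 / (p_A1^2).
Substituting and setting equal to 5.66 atm^-1 gives a polynomial in X; the root in (0,1) is X = 0.664.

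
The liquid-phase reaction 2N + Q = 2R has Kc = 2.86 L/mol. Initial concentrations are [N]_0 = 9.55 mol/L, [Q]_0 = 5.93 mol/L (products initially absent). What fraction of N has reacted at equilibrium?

X = 0.726

Let X = conversion of N; extent ξ = 9.55X/2 mol/L.
Concentrations: [N] = 9.55 − 9.55X; [Q] = 5.93 − 4.78X; [R] = 9.55X.
Kc = [R]^2 / ([N]^2 [Q]).
Equating to 2.86 L/mol: the physical root is X = 0.726.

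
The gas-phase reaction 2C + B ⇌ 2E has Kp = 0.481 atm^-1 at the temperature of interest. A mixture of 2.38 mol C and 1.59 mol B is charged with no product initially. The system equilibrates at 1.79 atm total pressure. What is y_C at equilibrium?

y_C = 0.436

Basis: 2.38 mol C initially; let X = conversion of C. Extent ξ = 1.19X.
Mole table: n_C = 2.38 − 2.38X; n_B = 1.59 − 1.19X; n_E = 2.38X.
Total moles n_T = 3.97 − 1.19X.
y_i = n_i/n_T, p_i = y_i·P. Kp = p_E^2 / (p_C^2 p_B).
Equating to 0.481 atm^-1 and solving on 0 < X < 1: X = 0.348.
Then n_C = 1.55, n_T = 3.56, so y_C = 0.436.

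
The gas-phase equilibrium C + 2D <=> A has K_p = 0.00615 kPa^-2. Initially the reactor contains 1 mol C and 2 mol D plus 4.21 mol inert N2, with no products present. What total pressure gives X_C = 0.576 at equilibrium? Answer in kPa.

P = 106 kPa

Take 1 mol C as basis and let X be its fractional conversion, so ξ = X.
At extent ξ: n_C = 1 − X; n_D = 2 − 2X; n_A = X; n_I = 4.21 (inert).
n_T = Σnᵢ = 7.21 − 2X.
K_p = p_A / (p_C p_D^2) with p_i = (n_i/n_T)·P.
At X = 0.576: the mole-fraction product g(X) = Π y_i^ν_i = 69.33. Since K_p = g(X)·P^{-2}, P = (g/K_p)^(1/2) = (69.33/0.00615)^(1/2) = 106 kPa.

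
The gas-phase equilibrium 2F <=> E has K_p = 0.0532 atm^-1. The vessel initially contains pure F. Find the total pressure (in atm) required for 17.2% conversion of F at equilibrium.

P = 2.16 atm

Let X = conversion of F (basis 1 mol F); extent of reaction ξ = 0.5X.
At extent ξ: n_F = 1 − X; n_E = 0.5X.
n_T = Σnᵢ = 1 − 0.5X.
K_p = p_E / (p_F^2) with p_i = (n_i/n_T)·P.
At X = 0.172: the mole-fraction product g(X) = Π y_i^ν_i = 0.1147. Since K_p = g(X)·P^{-1}, P = (g/K_p)^(1/1) = (0.1147/0.0532)^(1/1) = 2.16 atm.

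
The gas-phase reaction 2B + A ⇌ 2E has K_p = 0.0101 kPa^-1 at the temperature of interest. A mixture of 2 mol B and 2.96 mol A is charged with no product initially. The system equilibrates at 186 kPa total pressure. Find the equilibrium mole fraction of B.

y_B = 0.222

Basis: 2 mol B initially; let X = conversion of B. Extent ξ = X.
Moles: n_B = 2 − 2X; n_A = 2.96 − X; n_E = 2X.
Total moles n_T = 4.96 − X.
y_i = n_i/n_T, p_i = y_i·P. K_p = p_E^2 / (p_B^2 p_A).
Substituting and setting equal to 0.0101 kPa^-1 gives a polynomial in X; the root in (0,1) is X = 0.504.
Then n_B = 0.991, n_T = 4.46, so y_B = 0.222.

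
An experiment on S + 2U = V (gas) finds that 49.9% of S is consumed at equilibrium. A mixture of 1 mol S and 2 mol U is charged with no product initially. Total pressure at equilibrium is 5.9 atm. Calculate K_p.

K_p = 0.114 atm^-2

Basis: 1 mol S initially; let X = conversion of S. Extent ξ = X.
Mole table: n_S = 1 − X; n_U = 2 − 2X; n_V = X.
n_T = Σnᵢ = 3 − 2X.
At X = 0.499: n_S = 0.501, n_U = 1, n_V = 0.499, n_T = 2.
p_i = (n_i/n_T)·P. K_p = p_V / (p_S p_U^2) = 0.114 atm^-2.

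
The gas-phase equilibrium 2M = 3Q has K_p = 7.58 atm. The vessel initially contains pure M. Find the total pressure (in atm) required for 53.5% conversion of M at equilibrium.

Basis: 1 mol M initially; let X = conversion of M. Extent ξ = 0.5X.
Moles: n_M = 1 − X; n_Q = 1.5X.
Total moles n_T = 1 + 0.5X.
K_p = p_Q^3 / (p_M^2) with p_i = (n_i/n_T)·P.
At X = 0.535: the mole-fraction product g(X) = Π y_i^ν_i = 1.886. Since K_p = g(X)·P^{1}, P = (K_p/g)^(1/1) = (7.58/1.886)^(1/1) = 4.02 atm.

P = 4.02 atm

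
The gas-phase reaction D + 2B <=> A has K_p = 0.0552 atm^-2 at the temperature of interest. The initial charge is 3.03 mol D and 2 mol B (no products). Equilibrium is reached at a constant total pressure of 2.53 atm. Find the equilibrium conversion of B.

Basis: 2 mol B initially; let X = conversion of B. Extent ξ = X.
Mole table: n_D = 3.03 − X; n_B = 2 − 2X; n_A = X.
Summing: n_T = 5.03 − 2X.
y_i = n_i/n_T, p_i = y_i·P. K_p = p_A / (p_D p_B^2).
Setting this equal to 0.0552 atm^-2 and taking the physical root (0 < X < 1) gives X = 0.135.

X = 0.135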